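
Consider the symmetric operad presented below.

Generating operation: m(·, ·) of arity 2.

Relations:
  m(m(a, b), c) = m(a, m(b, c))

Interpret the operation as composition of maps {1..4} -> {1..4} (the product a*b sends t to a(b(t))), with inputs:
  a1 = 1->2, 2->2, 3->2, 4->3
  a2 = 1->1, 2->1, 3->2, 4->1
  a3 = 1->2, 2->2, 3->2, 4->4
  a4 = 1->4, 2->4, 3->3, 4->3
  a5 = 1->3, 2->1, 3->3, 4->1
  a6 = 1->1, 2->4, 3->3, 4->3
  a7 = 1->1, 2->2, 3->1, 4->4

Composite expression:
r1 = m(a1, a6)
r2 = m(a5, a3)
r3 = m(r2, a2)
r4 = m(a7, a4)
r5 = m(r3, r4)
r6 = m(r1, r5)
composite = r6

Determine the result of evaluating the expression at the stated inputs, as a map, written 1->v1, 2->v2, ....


m(a1, a6) = 1->2, 2->3, 3->2, 4->2
m(a5, a3) = 1->1, 2->1, 3->1, 4->1
m(m(a5, a3), a2) = 1->1, 2->1, 3->1, 4->1
m(a7, a4) = 1->4, 2->4, 3->1, 4->1
m(m(m(a5, a3), a2), m(a7, a4)) = 1->1, 2->1, 3->1, 4->1
m(m(a1, a6), m(m(m(a5, a3), a2), m(a7, a4))) = 1->2, 2->2, 3->2, 4->2

1->2, 2->2, 3->2, 4->2


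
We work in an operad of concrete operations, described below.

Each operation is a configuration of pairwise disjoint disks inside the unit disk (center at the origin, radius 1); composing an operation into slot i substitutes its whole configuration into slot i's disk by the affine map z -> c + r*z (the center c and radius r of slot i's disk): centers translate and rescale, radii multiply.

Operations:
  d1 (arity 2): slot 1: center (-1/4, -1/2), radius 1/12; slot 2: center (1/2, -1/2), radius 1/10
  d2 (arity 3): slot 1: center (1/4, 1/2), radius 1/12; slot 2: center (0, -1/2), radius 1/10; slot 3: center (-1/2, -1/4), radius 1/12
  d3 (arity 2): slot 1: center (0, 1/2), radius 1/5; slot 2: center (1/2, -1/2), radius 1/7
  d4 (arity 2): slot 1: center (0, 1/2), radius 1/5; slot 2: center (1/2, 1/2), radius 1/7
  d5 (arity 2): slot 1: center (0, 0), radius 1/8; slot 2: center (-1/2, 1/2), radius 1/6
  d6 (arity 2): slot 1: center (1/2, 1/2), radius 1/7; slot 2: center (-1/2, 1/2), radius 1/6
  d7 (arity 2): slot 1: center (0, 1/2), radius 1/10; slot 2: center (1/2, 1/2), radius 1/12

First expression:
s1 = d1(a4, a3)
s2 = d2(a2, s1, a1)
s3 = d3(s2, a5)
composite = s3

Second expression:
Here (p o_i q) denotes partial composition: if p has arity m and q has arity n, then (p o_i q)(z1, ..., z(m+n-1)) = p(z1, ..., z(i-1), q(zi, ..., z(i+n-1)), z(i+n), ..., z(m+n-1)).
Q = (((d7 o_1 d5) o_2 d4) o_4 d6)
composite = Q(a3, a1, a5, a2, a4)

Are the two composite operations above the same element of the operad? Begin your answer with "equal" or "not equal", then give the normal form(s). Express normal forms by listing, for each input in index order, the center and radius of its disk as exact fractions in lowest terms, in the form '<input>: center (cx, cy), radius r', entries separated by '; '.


not equal; the first gives a1: center (-1/10, 9/20), radius 1/60; a2: center (1/20, 3/5), radius 1/60; a3: center (1/100, 39/100), radius 1/500; a4: center (-1/200, 39/100), radius 1/600; a5: center (1/2, -1/2), radius 1/7 and the second a1: center (-1/20, 67/120), radius 1/300; a2: center (13/24, 13/24), radius 1/84; a3: center (0, 1/2), radius 1/80; a4: center (11/24, 13/24), radius 1/72; a5: center (-1/24, 67/120), radius 1/420

The first composite normalizes to a1: center (-1/10, 9/20), radius 1/60; a2: center (1/20, 3/5), radius 1/60; a3: center (1/100, 39/100), radius 1/500; a4: center (-1/200, 39/100), radius 1/600; a5: center (1/2, -1/2), radius 1/7
The second composite normalizes to a1: center (-1/20, 67/120), radius 1/300; a2: center (13/24, 13/24), radius 1/84; a3: center (0, 1/2), radius 1/80; a4: center (11/24, 13/24), radius 1/72; a5: center (-1/24, 67/120), radius 1/420
They disagree, so not equal.


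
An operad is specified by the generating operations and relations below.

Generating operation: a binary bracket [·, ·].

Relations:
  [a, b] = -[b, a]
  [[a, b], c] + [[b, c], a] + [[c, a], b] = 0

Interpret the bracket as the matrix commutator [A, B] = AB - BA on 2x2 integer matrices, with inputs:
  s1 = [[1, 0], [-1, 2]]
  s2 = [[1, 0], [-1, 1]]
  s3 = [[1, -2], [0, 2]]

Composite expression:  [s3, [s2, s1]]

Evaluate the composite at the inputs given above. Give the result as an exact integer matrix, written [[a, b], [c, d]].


[[-2, 0], [1, 2]]

[s2, s1] = [[0, 0], [1, 0]]
[s3, [s2, s1]] = [[-2, 0], [1, 2]]


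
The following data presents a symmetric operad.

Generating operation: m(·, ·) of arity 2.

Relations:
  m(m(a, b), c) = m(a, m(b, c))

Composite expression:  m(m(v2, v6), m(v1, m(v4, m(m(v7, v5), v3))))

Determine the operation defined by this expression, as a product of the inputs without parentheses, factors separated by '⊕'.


v2 ⊕ v6 ⊕ v1 ⊕ v4 ⊕ v7 ⊕ v5 ⊕ v3

All parenthesizations of m agree; list the v-inputs left to right.
m(v2, v6) linearizes to v2 ⊕ v6
m(v7, v5) linearizes to v7 ⊕ v5
m(m(v7, v5), v3) linearizes to v7 ⊕ v5 ⊕ v3
m(v4, m(m(v7, v5), v3)) linearizes to v4 ⊕ v7 ⊕ v5 ⊕ v3
m(v1, m(v4, m(m(v7, v5), v3))) linearizes to v1 ⊕ v4 ⊕ v7 ⊕ v5 ⊕ v3
m(m(v2, v6), m(v1, m(v4, m(m(v7, v5), v3)))) linearizes to v2 ⊕ v6 ⊕ v1 ⊕ v4 ⊕ v7 ⊕ v5 ⊕ v3


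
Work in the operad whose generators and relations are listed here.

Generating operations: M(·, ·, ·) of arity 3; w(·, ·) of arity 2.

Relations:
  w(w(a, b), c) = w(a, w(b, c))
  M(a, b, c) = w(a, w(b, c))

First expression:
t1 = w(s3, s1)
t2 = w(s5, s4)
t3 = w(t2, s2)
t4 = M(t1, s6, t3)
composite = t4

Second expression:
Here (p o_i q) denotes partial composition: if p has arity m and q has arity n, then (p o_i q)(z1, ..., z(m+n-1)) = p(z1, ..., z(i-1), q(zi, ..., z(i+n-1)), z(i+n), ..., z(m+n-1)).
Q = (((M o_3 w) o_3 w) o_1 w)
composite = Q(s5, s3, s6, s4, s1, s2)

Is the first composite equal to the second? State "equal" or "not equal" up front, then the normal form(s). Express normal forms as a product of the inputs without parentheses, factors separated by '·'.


not equal: they reduce to s3 · s1 · s6 · s5 · s4 · s2 and s5 · s3 · s6 · s4 · s1 · s2

The first expression reduces to s3 · s1 · s6 · s5 · s4 · s2
The second expression reduces to s5 · s3 · s6 · s4 · s1 · s2
Different reductions; not equal.


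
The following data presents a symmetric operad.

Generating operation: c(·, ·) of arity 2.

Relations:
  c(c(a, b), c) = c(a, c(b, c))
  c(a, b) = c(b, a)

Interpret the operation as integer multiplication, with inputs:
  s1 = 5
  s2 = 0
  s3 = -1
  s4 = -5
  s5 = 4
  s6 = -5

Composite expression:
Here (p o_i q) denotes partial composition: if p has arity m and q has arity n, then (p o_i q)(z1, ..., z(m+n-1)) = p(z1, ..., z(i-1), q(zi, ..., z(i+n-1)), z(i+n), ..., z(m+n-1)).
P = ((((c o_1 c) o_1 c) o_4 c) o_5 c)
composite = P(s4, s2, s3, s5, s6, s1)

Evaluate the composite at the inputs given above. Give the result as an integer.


0

c(s4, s2) = 0
c(c(s4, s2), s3) = 0
c(s6, s1) = -25
c(s5, c(s6, s1)) = -100
c(c(c(s4, s2), s3), c(s5, c(s6, s1))) = 0


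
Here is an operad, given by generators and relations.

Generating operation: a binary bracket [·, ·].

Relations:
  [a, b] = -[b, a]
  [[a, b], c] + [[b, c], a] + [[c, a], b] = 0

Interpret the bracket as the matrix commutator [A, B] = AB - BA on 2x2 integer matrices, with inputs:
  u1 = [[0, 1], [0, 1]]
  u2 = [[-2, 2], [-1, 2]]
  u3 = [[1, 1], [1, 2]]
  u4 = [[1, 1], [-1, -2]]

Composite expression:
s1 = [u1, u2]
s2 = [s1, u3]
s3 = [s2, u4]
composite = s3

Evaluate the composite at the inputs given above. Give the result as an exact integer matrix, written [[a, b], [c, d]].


[[-3, 6], [15, 3]]

[u1, u2] = [[-1, 2], [-1, 1]]
[[u1, u2], u3] = [[3, 0], [3, -3]]
[[[u1, u2], u3], u4] = [[-3, 6], [15, 3]]


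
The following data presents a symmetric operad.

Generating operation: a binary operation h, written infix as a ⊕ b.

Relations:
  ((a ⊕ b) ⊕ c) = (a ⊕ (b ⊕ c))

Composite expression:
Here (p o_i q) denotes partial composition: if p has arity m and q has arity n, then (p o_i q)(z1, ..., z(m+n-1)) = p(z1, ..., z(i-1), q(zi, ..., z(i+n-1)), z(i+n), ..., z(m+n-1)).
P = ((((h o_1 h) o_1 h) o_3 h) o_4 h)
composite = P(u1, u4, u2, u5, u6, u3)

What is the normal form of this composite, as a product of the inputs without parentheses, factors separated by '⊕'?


All parenthesizations of h agree; list the u-inputs left to right.
(u1 ⊕ u4) spells out as u1 ⊕ u4
(u5 ⊕ u6) spells out as u5 ⊕ u6
(u2 ⊕ (u5 ⊕ u6)) spells out as u2 ⊕ u5 ⊕ u6
((u1 ⊕ u4) ⊕ (u2 ⊕ (u5 ⊕ u6))) spells out as u1 ⊕ u4 ⊕ u2 ⊕ u5 ⊕ u6
(((u1 ⊕ u4) ⊕ (u2 ⊕ (u5 ⊕ u6))) ⊕ u3) spells out as u1 ⊕ u4 ⊕ u2 ⊕ u5 ⊕ u6 ⊕ u3

u1 ⊕ u4 ⊕ u2 ⊕ u5 ⊕ u6 ⊕ u3


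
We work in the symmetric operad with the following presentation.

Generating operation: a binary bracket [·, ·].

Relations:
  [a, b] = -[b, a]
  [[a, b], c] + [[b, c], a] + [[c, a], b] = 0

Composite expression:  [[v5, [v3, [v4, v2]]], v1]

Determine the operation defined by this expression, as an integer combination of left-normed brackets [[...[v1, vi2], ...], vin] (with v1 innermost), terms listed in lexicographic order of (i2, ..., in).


[[[[v1, v2], v4], v3], v5] - [[[[v1, v3], v2], v4], v5] + [[[[v1, v3], v4], v2], v5] - [[[[v1, v4], v2], v3], v5] - [[[[v1, v5], v2], v4], v3] + [[[[v1, v5], v3], v2], v4] - [[[[v1, v5], v3], v4], v2] + [[[[v1, v5], v4], v2], v3]


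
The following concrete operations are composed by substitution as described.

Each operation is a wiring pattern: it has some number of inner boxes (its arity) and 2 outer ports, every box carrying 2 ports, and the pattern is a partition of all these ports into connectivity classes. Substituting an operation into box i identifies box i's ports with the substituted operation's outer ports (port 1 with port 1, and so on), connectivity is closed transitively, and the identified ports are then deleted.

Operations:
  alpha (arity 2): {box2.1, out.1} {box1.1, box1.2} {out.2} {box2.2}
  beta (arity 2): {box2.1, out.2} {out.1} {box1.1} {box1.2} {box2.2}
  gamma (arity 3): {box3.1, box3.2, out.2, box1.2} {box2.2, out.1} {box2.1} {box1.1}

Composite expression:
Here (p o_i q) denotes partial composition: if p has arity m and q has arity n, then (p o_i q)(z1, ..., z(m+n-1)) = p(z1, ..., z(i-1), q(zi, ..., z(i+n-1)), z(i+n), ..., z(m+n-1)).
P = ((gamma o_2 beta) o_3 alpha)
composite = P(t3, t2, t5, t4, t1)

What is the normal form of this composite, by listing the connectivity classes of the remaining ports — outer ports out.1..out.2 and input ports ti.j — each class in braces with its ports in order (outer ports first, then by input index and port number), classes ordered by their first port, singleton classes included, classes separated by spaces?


{out.1, t4.1} {out.2, t1.1, t1.2, t3.2} {t2.1} {t2.2} {t3.1} {t4.2} {t5.1, t5.2}

Reachability decides: close wires over gamma-identified ports.
the subtree at alpha composes to {out.1, t4.1} {out.2} {t4.2} {t5.1, t5.2} on (t5, t4); out.j = own outer ports
the subtree at beta composes to {out.1} {out.2, t4.1} {t2.1} {t2.2} {t4.2} {t5.1, t5.2} on (t2, t5, t4); out.j = own outer ports
the subtree at gamma composes to {out.1, t4.1} {out.2, t1.1, t1.2, t3.2} {t2.1} {t2.2} {t3.1} {t4.2} {t5.1, t5.2} on (t3, t2, t5, t4, t1); out.j = own outer ports


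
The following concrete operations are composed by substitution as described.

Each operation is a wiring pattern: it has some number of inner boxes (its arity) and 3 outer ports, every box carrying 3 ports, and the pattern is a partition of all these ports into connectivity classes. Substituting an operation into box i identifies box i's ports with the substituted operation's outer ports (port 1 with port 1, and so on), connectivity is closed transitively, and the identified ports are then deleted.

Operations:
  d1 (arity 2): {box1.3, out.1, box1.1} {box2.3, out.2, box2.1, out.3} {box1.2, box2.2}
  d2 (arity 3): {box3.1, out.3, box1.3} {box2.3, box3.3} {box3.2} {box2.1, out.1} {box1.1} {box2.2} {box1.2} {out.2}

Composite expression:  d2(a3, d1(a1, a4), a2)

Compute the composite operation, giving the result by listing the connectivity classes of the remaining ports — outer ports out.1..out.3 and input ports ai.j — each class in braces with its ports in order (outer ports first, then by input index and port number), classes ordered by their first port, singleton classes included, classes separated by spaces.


{out.1, a1.1, a1.3} {out.2} {out.3, a2.1, a3.3} {a1.2, a4.2} {a2.2} {a2.3, a4.1, a4.3} {a3.1} {a3.2}

Two ports join when wires chain via d2-identified ports.
the subtree at d1 composes to {out.1, a1.1, a1.3} {out.2, out.3, a4.1, a4.3} {a1.2, a4.2} on (a1, a4); out.j = own outer ports
the subtree at d2 composes to {out.1, a1.1, a1.3} {out.2} {out.3, a2.1, a3.3} {a1.2, a4.2} {a2.2} {a2.3, a4.1, a4.3} {a3.1} {a3.2} on (a3, a1, a4, a2); out.j = own outer ports


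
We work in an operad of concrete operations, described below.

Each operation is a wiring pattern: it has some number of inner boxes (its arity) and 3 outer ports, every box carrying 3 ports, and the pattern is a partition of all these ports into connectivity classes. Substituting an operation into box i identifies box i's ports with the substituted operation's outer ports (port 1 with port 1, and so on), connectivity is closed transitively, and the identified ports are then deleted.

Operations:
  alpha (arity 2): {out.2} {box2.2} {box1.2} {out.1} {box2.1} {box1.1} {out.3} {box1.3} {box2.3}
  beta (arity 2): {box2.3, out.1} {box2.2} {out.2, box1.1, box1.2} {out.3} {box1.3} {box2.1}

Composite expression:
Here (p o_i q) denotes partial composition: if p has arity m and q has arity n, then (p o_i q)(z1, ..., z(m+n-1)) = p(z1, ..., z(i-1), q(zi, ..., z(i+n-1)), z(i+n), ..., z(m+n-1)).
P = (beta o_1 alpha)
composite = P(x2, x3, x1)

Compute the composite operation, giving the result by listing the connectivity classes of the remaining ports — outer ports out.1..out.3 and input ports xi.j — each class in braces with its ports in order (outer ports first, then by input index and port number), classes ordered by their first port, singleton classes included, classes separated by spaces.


{out.1, x1.3} {out.2} {out.3} {x1.1} {x1.2} {x2.1} {x2.2} {x2.3} {x3.1} {x3.2} {x3.3}

Reachability decides: close wires over beta-identified ports.
the subtree at alpha composes to {out.1} {out.2} {out.3} {x2.1} {x2.2} {x2.3} {x3.1} {x3.2} {x3.3} on (x2, x3); out.j = own outer ports
the subtree at beta composes to {out.1, x1.3} {out.2} {out.3} {x1.1} {x1.2} {x2.1} {x2.2} {x2.3} {x3.1} {x3.2} {x3.3} on (x2, x3, x1); out.j = own outer ports


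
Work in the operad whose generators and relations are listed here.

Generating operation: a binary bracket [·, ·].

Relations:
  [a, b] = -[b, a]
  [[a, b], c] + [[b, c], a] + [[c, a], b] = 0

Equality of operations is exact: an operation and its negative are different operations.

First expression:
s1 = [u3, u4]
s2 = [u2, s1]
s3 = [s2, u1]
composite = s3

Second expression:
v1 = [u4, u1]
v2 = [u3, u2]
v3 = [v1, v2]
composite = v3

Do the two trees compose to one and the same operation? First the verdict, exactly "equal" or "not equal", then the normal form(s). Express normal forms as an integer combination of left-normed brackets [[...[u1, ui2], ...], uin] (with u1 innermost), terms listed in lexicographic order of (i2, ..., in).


not equal: they reduce to -[[[u1, u2], u3], u4] + [[[u1, u2], u4], u3] + [[[u1, u3], u4], u2] - [[[u1, u4], u3], u2] and [[[u1, u4], u2], u3] - [[[u1, u4], u3], u2]

Normal form of the first expression: -[[[u1, u2], u3], u4] + [[[u1, u2], u4], u3] + [[[u1, u3], u4], u2] - [[[u1, u4], u3], u2]
Normal form of the second expression: [[[u1, u4], u2], u3] - [[[u1, u4], u3], u2]
They disagree, so not equal.


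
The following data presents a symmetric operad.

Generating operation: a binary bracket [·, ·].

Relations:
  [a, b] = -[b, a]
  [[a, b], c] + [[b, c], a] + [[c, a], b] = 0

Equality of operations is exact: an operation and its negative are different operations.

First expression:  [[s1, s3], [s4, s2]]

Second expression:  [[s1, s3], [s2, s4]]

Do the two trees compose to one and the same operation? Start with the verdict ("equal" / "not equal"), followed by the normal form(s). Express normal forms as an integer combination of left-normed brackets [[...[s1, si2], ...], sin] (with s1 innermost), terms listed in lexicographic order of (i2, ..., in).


not equal: they reduce to -[[[s1, s3], s2], s4] + [[[s1, s3], s4], s2] and [[[s1, s3], s2], s4] - [[[s1, s3], s4], s2]

Reducing the first expression gives -[[[s1, s3], s2], s4] + [[[s1, s3], s4], s2]
Reducing the second expression gives [[[s1, s3], s2], s4] - [[[s1, s3], s4], s2]
They disagree, so not equal.


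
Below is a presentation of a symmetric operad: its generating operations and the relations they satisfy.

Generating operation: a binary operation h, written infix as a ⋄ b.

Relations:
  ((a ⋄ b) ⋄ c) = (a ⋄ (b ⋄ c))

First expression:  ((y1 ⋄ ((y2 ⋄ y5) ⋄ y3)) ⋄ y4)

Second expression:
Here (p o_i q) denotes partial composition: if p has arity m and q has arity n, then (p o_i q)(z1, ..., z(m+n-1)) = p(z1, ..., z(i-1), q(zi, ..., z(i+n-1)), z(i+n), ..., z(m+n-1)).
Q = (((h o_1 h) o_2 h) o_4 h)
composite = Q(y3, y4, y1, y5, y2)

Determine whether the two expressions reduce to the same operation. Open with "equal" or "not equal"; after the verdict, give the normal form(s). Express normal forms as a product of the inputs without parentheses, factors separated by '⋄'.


not equal: they reduce to y1 ⋄ y2 ⋄ y5 ⋄ y3 ⋄ y4 and y3 ⋄ y4 ⋄ y1 ⋄ y5 ⋄ y2

The first composite normalizes to y1 ⋄ y2 ⋄ y5 ⋄ y3 ⋄ y4
The second composite normalizes to y3 ⋄ y4 ⋄ y1 ⋄ y5 ⋄ y2
The forms do not match — not equal.


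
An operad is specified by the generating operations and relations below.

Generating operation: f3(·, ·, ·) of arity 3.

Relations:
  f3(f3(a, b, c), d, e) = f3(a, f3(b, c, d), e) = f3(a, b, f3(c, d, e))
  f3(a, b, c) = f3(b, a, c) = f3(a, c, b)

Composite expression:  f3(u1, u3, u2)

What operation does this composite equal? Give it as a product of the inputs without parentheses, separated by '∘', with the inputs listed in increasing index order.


Reordering under f3 is free, so list the u-inputs canonically.
f3(u1, u3, u2) collapses to u1 ∘ u3 ∘ u2
commutativity sorts the factors: u1 ∘ u2 ∘ u3

u1 ∘ u2 ∘ u3


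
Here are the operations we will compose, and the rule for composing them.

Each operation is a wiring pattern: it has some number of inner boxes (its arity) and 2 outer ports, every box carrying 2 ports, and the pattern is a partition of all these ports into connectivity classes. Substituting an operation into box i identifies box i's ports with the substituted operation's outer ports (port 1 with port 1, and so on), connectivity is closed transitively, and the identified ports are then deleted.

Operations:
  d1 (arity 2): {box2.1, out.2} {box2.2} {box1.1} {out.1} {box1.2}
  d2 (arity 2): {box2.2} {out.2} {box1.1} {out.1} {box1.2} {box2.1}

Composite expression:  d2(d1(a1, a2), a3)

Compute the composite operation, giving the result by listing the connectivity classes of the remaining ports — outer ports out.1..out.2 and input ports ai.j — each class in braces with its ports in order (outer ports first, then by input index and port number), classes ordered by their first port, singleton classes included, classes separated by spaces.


{out.1} {out.2} {a1.1} {a1.2} {a2.1} {a2.2} {a3.1} {a3.2}


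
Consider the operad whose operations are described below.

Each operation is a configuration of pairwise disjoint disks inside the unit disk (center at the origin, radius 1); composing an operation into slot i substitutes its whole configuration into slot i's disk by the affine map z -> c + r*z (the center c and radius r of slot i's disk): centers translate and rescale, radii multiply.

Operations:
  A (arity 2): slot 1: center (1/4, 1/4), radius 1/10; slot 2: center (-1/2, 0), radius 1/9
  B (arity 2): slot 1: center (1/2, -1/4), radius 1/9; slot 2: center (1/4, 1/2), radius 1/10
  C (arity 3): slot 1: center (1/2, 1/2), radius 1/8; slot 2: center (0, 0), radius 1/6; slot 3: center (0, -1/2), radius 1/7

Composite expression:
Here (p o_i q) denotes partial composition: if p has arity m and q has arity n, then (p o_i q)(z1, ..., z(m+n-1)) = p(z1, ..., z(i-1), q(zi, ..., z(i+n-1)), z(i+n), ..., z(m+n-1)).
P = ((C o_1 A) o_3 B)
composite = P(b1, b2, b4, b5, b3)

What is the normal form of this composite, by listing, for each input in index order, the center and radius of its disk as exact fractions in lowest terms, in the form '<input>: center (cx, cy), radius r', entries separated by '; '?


b1: center (17/32, 17/32), radius 1/80; b2: center (7/16, 1/2), radius 1/72; b3: center (0, -1/2), radius 1/7; b4: center (1/12, -1/24), radius 1/54; b5: center (1/24, 1/12), radius 1/60

Each b-disk chains the slot maps above it in C; radii multiply.
b1 passes through 2 substitutions, ending at center (17/32, 17/32), radius 1/80
b2 passes through 2 substitutions, ending at center (7/16, 1/2), radius 1/72
b4 passes through 2 substitutions, ending at center (1/12, -1/24), radius 1/54
b5 passes through 2 substitutions, ending at center (1/24, 1/12), radius 1/60
b3 passes through 1 substitution, ending at center (0, -1/2), radius 1/7


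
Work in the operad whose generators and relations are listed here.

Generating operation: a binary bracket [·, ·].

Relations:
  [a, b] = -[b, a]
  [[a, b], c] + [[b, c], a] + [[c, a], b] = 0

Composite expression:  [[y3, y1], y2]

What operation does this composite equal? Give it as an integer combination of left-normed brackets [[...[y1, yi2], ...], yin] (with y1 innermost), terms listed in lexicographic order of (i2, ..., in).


-[[y1, y3], y2]

Left-normed coefficients sit on the y1-initial expansion words.
Composite bracket: [[y3, y1], y2]
Under [a, b] = ab - ba we get 4 signed associative words (2^2 = 4).
Collect the words opening with y1:
  y1y3y2 appears with sign -1, giving the term -[[y1, y3], y2]


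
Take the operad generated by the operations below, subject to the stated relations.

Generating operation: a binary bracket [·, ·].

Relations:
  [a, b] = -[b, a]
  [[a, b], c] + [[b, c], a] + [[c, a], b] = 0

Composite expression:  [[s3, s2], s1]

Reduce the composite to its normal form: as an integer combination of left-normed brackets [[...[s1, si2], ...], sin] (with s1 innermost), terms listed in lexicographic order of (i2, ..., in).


[[s1, s2], s3] - [[s1, s3], s2]

A multilinear Lie element is pinned by s1-initial words (s1 innermost).
Composite bracket: [[s3, s2], s1]
The bracket unfolds into 4 signed words via [a, b] = ab - ba (2^2 = 4).
Only words starting with s1 matter:
  word s1s2s3 has sign +1, contributing +[[s1, s2], s3]
  word s1s3s2 has sign -1, contributing -[[s1, s3], s2]


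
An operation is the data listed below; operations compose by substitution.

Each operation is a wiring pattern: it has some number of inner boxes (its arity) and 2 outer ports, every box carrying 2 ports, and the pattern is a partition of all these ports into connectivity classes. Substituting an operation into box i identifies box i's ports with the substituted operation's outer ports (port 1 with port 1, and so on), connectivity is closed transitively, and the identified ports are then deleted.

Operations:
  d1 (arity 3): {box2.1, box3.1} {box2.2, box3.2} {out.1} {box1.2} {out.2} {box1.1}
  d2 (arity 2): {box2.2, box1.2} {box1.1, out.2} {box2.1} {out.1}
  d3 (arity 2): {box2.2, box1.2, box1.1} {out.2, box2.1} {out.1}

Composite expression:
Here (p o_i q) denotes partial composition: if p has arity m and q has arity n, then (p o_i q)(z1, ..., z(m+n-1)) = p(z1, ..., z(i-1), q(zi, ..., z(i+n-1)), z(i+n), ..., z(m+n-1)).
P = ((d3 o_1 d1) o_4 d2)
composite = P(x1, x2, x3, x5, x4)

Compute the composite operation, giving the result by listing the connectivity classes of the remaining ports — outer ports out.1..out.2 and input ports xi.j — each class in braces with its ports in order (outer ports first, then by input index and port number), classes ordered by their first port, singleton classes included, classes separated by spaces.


Substituting into d3 glues patterns; closure does the rest.
d1 over (x1, x2, x3) gives {out.1} {out.2} {x1.1} {x1.2} {x2.1, x3.1} {x2.2, x3.2}, out.j being that stage's outer ports
d2 over (x5, x4) gives {out.1} {out.2, x5.1} {x4.1} {x4.2, x5.2}, out.j being that stage's outer ports
d3 over (x1, x2, x3, x5, x4) gives {out.1} {out.2} {x1.1} {x1.2} {x2.1, x3.1} {x2.2, x3.2} {x4.1} {x4.2, x5.2} {x5.1}, out.j being that stage's outer ports

{out.1} {out.2} {x1.1} {x1.2} {x2.1, x3.1} {x2.2, x3.2} {x4.1} {x4.2, x5.2} {x5.1}


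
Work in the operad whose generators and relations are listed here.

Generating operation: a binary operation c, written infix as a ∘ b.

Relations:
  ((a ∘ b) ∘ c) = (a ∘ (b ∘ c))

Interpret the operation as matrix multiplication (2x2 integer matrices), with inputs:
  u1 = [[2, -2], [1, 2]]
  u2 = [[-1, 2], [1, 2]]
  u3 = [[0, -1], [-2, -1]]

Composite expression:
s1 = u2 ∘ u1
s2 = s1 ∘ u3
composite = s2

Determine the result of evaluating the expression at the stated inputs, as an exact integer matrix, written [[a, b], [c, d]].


(u2 ∘ u1) = [[0, 6], [4, 2]]
((u2 ∘ u1) ∘ u3) = [[-12, -6], [-4, -6]]

[[-12, -6], [-4, -6]]


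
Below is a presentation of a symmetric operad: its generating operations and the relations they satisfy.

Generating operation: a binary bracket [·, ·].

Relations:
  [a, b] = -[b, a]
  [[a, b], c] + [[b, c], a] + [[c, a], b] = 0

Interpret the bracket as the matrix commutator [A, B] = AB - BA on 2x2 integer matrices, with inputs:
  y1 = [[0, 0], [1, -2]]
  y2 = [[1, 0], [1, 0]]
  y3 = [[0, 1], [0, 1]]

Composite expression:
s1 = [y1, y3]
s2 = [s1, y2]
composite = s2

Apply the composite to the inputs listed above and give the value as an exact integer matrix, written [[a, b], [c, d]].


[[2, -2], [1, -2]]

[y1, y3] = [[-1, 2], [-1, 1]]
[[y1, y3], y2] = [[2, -2], [1, -2]]


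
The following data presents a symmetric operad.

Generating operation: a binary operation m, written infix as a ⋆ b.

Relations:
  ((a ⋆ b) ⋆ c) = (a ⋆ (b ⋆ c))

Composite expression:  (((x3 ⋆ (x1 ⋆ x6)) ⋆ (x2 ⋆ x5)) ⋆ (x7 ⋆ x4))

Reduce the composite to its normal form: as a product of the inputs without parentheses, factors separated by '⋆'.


x3 ⋆ x1 ⋆ x6 ⋆ x2 ⋆ x5 ⋆ x7 ⋆ x4


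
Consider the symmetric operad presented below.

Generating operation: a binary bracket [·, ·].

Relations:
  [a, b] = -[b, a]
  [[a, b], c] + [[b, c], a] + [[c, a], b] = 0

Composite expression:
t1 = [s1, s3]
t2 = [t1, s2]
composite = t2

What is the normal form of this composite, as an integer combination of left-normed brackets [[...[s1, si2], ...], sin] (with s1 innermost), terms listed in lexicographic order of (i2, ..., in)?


[[s1, s3], s2]

Antisymmetry and Jacobi reduce to s1-anchored left-normed brackets.
Composite bracket: [[s1, s3], s2]
Applying ab - ba throughout gives 4 signed words (2^2 = 4).
Words beginning with s1 determine it all:
  word s1s3s2 has sign +1, contributing +[[s1, s3], s2]


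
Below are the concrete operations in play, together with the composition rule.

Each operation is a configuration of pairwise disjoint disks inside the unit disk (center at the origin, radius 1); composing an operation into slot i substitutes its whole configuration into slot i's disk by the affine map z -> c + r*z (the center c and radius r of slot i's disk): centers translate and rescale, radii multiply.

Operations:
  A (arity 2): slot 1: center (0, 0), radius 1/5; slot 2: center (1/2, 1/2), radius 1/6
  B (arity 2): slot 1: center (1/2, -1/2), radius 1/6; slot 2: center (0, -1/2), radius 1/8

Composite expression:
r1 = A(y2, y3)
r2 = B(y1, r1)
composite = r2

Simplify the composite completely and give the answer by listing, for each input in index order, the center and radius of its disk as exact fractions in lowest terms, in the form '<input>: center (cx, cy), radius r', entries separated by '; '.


Affine substitution under B: radii multiply and y-centers shift.
y1: after 1 affine step, its disk has center (1/2, -1/2), radius 1/6
y2: after 2 affine steps, its disk has center (0, -1/2), radius 1/40
y3: after 2 affine steps, its disk has center (1/16, -7/16), radius 1/48

y1: center (1/2, -1/2), radius 1/6; y2: center (0, -1/2), radius 1/40; y3: center (1/16, -7/16), radius 1/48


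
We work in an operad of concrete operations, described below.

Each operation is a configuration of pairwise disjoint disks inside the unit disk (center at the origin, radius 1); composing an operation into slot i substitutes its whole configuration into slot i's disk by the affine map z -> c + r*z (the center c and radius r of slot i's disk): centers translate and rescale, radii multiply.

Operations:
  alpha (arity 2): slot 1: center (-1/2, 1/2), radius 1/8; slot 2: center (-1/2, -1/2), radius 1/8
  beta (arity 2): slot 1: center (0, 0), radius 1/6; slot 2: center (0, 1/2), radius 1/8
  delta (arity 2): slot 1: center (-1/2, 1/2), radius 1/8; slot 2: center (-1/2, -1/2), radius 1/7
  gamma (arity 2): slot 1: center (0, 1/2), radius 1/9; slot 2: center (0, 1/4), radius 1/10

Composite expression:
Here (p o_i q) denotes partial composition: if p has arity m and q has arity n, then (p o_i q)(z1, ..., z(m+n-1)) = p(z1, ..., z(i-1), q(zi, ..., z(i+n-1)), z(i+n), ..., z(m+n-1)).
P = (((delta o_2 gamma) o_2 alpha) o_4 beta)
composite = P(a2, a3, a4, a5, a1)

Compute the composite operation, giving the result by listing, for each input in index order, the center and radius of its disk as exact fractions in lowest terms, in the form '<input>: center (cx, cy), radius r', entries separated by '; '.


Nesting under delta composes maps z -> c + r*z down each a-path.
tracing a2 down its 1-map path: center (-1/2, 1/2), radius 1/8
tracing a3 down its 3-map path: center (-32/63, -53/126), radius 1/504
tracing a4 down its 3-map path: center (-32/63, -55/126), radius 1/504
tracing a5 down its 3-map path: center (-1/2, -13/28), radius 1/420
tracing a1 down its 3-map path: center (-1/2, -16/35), radius 1/560

a1: center (-1/2, -16/35), radius 1/560; a2: center (-1/2, 1/2), radius 1/8; a3: center (-32/63, -53/126), radius 1/504; a4: center (-32/63, -55/126), radius 1/504; a5: center (-1/2, -13/28), radius 1/420


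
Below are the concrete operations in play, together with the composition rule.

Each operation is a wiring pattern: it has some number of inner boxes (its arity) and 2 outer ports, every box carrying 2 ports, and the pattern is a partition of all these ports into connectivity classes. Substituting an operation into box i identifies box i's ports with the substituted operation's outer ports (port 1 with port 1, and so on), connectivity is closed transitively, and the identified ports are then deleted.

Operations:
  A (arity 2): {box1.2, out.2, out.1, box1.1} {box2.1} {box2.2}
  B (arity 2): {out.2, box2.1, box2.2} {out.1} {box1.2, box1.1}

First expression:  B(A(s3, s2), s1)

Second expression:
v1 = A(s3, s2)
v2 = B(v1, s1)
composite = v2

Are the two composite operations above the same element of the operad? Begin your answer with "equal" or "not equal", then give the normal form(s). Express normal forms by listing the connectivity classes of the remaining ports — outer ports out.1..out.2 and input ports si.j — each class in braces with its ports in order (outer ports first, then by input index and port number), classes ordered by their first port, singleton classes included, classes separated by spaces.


equal — both sides give {out.1} {out.2, s1.1, s1.2} {s2.1} {s2.2} {s3.1, s3.2}


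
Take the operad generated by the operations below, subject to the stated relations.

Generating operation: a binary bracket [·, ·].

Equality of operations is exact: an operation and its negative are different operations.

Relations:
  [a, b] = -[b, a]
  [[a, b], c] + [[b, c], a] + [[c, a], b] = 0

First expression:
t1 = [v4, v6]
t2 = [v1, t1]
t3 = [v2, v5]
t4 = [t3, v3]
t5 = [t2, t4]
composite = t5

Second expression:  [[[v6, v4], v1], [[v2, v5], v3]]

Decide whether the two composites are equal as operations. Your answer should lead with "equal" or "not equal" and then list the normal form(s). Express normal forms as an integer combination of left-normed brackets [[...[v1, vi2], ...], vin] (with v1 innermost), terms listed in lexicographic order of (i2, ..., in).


In normal form, the first expression is [[[[[v1, v4], v6], v2], v5], v3] - [[[[[v1, v4], v6], v3], v2], v5] + [[[[[v1, v4], v6], v3], v5], v2] - [[[[[v1, v4], v6], v5], v2], v3] - [[[[[v1, v6], v4], v2], v5], v3] + [[[[[v1, v6], v4], v3], v2], v5] - [[[[[v1, v6], v4], v3], v5], v2] + [[[[[v1, v6], v4], v5], v2], v3]
In normal form, the second expression is [[[[[v1, v4], v6], v2], v5], v3] - [[[[[v1, v4], v6], v3], v2], v5] + [[[[[v1, v4], v6], v3], v5], v2] - [[[[[v1, v4], v6], v5], v2], v3] - [[[[[v1, v6], v4], v2], v5], v3] + [[[[[v1, v6], v4], v3], v2], v5] - [[[[[v1, v6], v4], v3], v5], v2] + [[[[[v1, v6], v4], v5], v2], v3]
One common form — equal.

equal: each reduces to [[[[[v1, v4], v6], v2], v5], v3] - [[[[[v1, v4], v6], v3], v2], v5] + [[[[[v1, v4], v6], v3], v5], v2] - [[[[[v1, v4], v6], v5], v2], v3] - [[[[[v1, v6], v4], v2], v5], v3] + [[[[[v1, v6], v4], v3], v2], v5] - [[[[[v1, v6], v4], v3], v5], v2] + [[[[[v1, v6], v4], v5], v2], v3]


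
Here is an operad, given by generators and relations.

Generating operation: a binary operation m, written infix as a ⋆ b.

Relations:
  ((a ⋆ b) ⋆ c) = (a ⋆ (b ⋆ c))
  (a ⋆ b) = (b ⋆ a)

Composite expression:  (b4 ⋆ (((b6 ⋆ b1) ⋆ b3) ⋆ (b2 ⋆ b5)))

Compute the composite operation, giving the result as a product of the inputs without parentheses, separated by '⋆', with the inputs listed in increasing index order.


Key point: m commutes, so take the b-inputs in any fixed order.
(b6 ⋆ b1) reduces to b6 ⋆ b1
((b6 ⋆ b1) ⋆ b3) reduces to b6 ⋆ b1 ⋆ b3
(b2 ⋆ b5) reduces to b2 ⋆ b5
(((b6 ⋆ b1) ⋆ b3) ⋆ (b2 ⋆ b5)) reduces to b6 ⋆ b1 ⋆ b3 ⋆ b2 ⋆ b5
(b4 ⋆ (((b6 ⋆ b1) ⋆ b3) ⋆ (b2 ⋆ b5))) reduces to b4 ⋆ b6 ⋆ b1 ⋆ b3 ⋆ b2 ⋆ b5
rearranged into index order: b1 ⋆ b2 ⋆ b3 ⋆ b4 ⋆ b5 ⋆ b6

b1 ⋆ b2 ⋆ b3 ⋆ b4 ⋆ b5 ⋆ b6


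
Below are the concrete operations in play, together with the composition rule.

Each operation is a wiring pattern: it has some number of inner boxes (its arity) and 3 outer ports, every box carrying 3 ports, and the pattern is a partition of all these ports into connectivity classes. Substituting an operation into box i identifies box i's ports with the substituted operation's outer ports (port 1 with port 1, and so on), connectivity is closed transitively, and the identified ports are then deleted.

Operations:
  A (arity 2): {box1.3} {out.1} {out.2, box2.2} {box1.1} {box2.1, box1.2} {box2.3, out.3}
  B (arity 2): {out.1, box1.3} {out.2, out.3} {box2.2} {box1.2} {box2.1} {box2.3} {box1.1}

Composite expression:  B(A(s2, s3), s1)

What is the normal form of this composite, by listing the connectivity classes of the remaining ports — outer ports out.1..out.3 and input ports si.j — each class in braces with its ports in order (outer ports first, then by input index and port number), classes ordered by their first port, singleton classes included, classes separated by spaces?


Connectivity passes through glued B-boundaries; trace each wire chain.
the subtree at A composes to {out.1} {out.2, s3.2} {out.3, s3.3} {s2.1} {s2.2, s3.1} {s2.3} on (s2, s3); out.j = own outer ports
the subtree at B composes to {out.1, s3.3} {out.2, out.3} {s1.1} {s1.2} {s1.3} {s2.1} {s2.2, s3.1} {s2.3} {s3.2} on (s2, s3, s1); out.j = own outer ports

{out.1, s3.3} {out.2, out.3} {s1.1} {s1.2} {s1.3} {s2.1} {s2.2, s3.1} {s2.3} {s3.2}


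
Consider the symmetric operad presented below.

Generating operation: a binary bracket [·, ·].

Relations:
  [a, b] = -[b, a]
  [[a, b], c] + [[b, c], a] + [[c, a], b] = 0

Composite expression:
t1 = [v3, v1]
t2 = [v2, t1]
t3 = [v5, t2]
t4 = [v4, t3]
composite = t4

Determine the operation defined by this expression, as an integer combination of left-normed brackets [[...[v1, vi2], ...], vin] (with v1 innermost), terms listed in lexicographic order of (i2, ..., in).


[[[[v1, v3], v2], v5], v4]

Antisymmetry and Jacobi reduce to v1-anchored left-normed brackets.
Composite bracket: [v4, [v5, [v2, [v3, v1]]]]
The bracket unfolds into 16 signed words via [a, b] = ab - ba (2^4 = 16).
The v1-initial words carry the normal form:
  word v1v3v2v5v4 has sign +1, contributing +[[[[v1, v3], v2], v5], v4]


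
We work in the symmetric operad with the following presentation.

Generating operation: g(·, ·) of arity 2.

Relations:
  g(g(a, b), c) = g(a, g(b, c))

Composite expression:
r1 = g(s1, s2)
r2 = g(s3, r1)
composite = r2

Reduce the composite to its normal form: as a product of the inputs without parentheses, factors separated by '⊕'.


s3 ⊕ s1 ⊕ s2

Key point: g is associative — brackets drop, the s-order remains.
g(s1, s2) flattens to s1 ⊕ s2
g(s3, g(s1, s2)) flattens to s3 ⊕ s1 ⊕ s2


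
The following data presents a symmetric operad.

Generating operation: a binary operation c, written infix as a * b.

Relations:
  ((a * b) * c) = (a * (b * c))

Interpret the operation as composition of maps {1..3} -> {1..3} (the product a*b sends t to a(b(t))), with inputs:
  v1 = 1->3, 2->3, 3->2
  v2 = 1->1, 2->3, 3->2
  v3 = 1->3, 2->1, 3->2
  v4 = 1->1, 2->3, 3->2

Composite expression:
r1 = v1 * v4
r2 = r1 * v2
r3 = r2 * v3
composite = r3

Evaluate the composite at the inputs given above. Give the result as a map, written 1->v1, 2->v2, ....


1->2, 2->3, 3->3

(v1 * v4) = 1->3, 2->2, 3->3
((v1 * v4) * v2) = 1->3, 2->3, 3->2
(((v1 * v4) * v2) * v3) = 1->2, 2->3, 3->3


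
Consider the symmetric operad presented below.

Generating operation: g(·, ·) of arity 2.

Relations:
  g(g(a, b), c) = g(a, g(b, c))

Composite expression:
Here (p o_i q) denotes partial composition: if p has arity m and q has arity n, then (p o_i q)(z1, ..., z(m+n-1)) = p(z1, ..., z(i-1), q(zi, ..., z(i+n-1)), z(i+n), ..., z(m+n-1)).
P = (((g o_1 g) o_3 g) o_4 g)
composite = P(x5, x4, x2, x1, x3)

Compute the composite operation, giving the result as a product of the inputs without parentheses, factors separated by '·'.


x5 · x4 · x2 · x1 · x3


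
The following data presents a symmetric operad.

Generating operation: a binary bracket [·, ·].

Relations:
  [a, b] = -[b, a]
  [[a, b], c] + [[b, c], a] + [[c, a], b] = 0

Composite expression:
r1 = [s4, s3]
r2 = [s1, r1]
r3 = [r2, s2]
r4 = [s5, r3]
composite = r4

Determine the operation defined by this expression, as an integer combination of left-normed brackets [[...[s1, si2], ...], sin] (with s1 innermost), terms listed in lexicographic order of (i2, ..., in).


Antisymmetry and Jacobi reduce to s1-anchored left-normed brackets.
Composite bracket: [s5, [[s1, [s4, s3]], s2]]
Each bracket splits as ab - ba, giving 16 signed words (2^4 = 16).
Collect the words opening with s1:
  the word s1s3s4s2s5 carries sign +1 and contributes +[[[[s1, s3], s4], s2], s5]
  the word s1s4s3s2s5 carries sign -1 and contributes -[[[[s1, s4], s3], s2], s5]

[[[[s1, s3], s4], s2], s5] - [[[[s1, s4], s3], s2], s5]


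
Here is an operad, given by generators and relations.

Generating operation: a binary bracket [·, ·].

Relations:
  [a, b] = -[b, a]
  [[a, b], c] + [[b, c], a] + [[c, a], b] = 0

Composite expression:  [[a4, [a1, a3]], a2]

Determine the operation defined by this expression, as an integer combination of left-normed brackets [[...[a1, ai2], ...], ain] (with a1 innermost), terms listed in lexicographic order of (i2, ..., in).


-[[[a1, a3], a4], a2]


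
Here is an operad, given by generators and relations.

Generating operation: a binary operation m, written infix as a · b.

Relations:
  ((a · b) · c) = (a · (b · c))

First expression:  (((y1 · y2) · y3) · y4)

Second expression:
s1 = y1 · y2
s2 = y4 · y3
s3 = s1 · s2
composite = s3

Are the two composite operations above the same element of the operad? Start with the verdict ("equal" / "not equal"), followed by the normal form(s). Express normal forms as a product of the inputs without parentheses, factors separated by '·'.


not equal; the first gives y1 · y2 · y3 · y4 and the second y1 · y2 · y4 · y3
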